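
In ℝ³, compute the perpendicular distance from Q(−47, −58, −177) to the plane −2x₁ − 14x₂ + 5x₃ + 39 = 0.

4

Normal vector n = (−2, −14, 5), and n·(−47, −58, −177) − (−39) = 60.
|n| = √(4 + 196 + 25) = 15, so the distance is |60|/15 = 4.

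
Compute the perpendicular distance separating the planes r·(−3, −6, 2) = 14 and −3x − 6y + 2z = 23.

9/7

With common normal n = (−3, −6, 2) (|n| = 7), the distance is |14 − 23|/|n| = 9/7.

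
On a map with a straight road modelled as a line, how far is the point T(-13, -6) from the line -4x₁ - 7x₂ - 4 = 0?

d = |(-4)·(-13) + (-7)·(-6) − 4| / √(16 + 49) = |90|/√65 = 18√65/13.

90/√65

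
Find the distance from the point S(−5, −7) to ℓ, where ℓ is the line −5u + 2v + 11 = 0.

22/√29

d = |(-5)·(-5) + 2·(-7) − (-11)| / √(25 + 4) = |22|/√29 = 22√29/29.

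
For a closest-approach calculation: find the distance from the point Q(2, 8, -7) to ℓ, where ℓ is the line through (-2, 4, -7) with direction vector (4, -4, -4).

Direction vector d = (4, -4, -4).
AP = (4, 4, 0); AP·d = 0, |AP|² = 32, |d|² = 48.
distance² = |AP|² − (AP·d)²/|d|² = 32 − 0/48 = 32, so the distance is 4√2.

4√2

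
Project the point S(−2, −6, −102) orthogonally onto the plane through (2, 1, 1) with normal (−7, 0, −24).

(26, -6, -6)

n = (−7, 0, −24), |n|² = 625, and n·S − (-38) = 2500.
t = 2500/625 = 4, so the foot is S − t·n = (−2, −6, −102) − 4·(−7, 0, −24) = (26, −6, −6).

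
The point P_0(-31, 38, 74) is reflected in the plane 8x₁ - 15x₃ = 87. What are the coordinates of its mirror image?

(49, 38, -76)

n = (8, 0, -15), |n|² = 289, n·P_0 − 87 = -1445, so t = -1445/289 = -5.
Foot F = P_0 − (-5)·n = (9, 38, -1); the reflection is 2F − P_0 = (49, 38, -76).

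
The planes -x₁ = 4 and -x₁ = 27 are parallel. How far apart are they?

23

With common normal n = (-1, 0, 0) (|n| = 1), the distance is |4 − 27|/|n| = 23/1 = 23.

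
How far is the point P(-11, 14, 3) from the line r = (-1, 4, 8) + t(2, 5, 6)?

Direction vector d = (2, 5, 6).
AP = (-10, 10, -5); AP·d = 0, |AP|² = 225, |d|² = 65.
distance² = |AP|² − (AP·d)²/|d|² = 225 − 0/65 = 225, so the distance is 15.

15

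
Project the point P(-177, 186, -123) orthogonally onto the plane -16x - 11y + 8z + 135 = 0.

n = (-16, -11, 8), |n|² = 441, and n·P − (-135) = -63.
t = -63/441 = -1/7, so the foot is P − t·n = (-177, 186, -123) − (-1/7)·(-16, -11, 8) = (-1255/7, 1291/7, -853/7).

(-1255/7, 1291/7, -853/7)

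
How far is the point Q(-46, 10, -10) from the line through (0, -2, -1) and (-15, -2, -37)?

3√185

A direction vector is d = (-15, 0, -36).
AP = (-46, 12, -9), and AP × d = (-432, -1521, 180).
|AP × d|² = 2532465 and |d|² = 1521, so the distance is √(2532465/1521) = √1665 = 3√185.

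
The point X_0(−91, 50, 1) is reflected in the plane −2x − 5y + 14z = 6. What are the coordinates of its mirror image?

(-1381/15, 142/3, 127/15)

With n = (−2, −5, 14), the signed offset is (n·X_0 − 6)/|n|² = -60/225 = -4/15.
X_0' = X_0 − 2t·n = (−91, 50, 1) − (-8/15)·(−2, −5, 14) = (−1381/15, 142/3, 127/15).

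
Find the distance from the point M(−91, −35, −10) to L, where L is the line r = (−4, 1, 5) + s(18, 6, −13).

3√481

Direction vector d = (18, 6, −13).
AP = (−87, −36, −15); AP·d = -1587, |AP|² = 9090, |d|² = 529.
distance² = |AP|² − (AP·d)²/|d|² = 9090 − 2518569/529 = 4329, so the distance is 3√481.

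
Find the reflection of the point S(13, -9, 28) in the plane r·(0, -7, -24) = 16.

n = (0, -7, -24), |n|² = 625, n·S − 16 = -625, so t = -625/625 = -1.
Foot F = S − (-1)·n = (13, -16, 4); the reflection is 2F − S = (13, -23, -20).

(13, -23, -20)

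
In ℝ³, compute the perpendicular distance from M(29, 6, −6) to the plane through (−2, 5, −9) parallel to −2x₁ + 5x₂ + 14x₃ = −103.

1

Parallel planes share the normal n = (−2, 5, 14); since (−2, 5, −9) lies on the plane, its equation is −2x₁ + 5x₂ + 14x₃ = -97.
Then n·(29, 6, −6) − (−97) = −15.
|n| = √(4 + 25 + 196) = 15, so the distance is |-15|/15 = 1.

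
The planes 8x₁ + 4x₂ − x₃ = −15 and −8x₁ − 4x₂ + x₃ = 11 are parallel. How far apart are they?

4/9

Divide the second equation by -1 to match normals: 8x₁ + 4x₂ − x₃ = -11.
With common normal n = (8, 4, −1) (|n| = 9), the distance is |(-15) − (-11)|/|n| = 4/9.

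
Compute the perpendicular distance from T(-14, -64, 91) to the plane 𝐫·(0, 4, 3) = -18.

d = |4·(-64) + 3·91 − (-18)| / √(0 + 16 + 9) = |35| / 5 = 7.

7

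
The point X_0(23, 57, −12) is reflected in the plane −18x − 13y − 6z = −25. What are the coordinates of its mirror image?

(-49, 5, -36)

With n = (−18, −13, −6), the signed offset is (n·X_0 − (-25))/|n|² = -1058/529 = -2.
X_0' = X_0 − 2t·n = (23, 57, −12) − (-4)·(−18, −13, −6) = (−49, 5, −36).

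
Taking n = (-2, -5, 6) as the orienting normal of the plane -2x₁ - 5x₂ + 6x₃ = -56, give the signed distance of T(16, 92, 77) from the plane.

2√65/5

n·T − (-56) = 26.
|n| = √65, so the signed distance is 2√65/5.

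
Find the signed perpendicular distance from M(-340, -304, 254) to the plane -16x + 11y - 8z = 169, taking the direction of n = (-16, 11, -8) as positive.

n·M − 169 = -105.
|n| = 21, so the signed distance is -105/21 = -5.

-5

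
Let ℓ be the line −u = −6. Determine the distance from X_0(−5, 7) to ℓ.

11

d = |(-1)·(-5) + 0·7 − (-6)| / √(1 + 0) = |11|/1 = 11.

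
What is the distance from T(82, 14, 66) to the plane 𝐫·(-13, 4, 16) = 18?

4/3

Normal vector n = (-13, 4, 16), and n·(82, 14, 66) - 18 = 28.
|n| = √(169 + 16 + 256) = 21, so the distance is |28|/21 = 4/3.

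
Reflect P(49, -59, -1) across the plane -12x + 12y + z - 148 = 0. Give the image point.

n = (-12, 12, 1), |n|² = 289, n·P − 148 = -1445, so t = -1445/289 = -5.
Foot F = P − (-5)·n = (-11, 1, 4); the reflection is 2F − P = (-71, 61, 9).

(-71, 61, 9)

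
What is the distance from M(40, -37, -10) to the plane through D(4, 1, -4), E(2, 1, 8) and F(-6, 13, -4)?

DE = (-2, 0, 12) and DF = (-10, 12, 0), so a normal is n = DE × DF = (-144, -120, -24).
Then n·(40, -37, -10) - (-600) = -480.
|n| = √(20736 + 14400 + 576) = 24√62, so the distance is |-480|/(24√62) = 20/√62.

20/√62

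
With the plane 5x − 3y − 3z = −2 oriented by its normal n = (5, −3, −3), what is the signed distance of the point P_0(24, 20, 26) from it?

-16/√43

n·P_0 − (-2) = -16.
|n| = √43, so the signed distance is -16/√43.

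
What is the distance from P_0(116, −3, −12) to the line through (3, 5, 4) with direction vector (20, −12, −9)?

√3089

Direction vector d = (20, −12, −9).
AP = (113, −8, −16), and AP × d = (−120, 697, −1196).
|AP × d|² = 1930625 and |d|² = 625, so the distance is √(1930625/625) = √3089.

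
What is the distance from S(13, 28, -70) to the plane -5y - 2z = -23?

23/√29

Normal vector n = (0, -5, -2), and n·(13, 28, -70) - (-23) = 23.
|n| = √(0 + 25 + 4) = √29, so the distance is |23|/√29 = 23√29/29.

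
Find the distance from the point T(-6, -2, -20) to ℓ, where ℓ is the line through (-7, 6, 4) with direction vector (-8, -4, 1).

√641

Direction vector d = (-8, -4, 1).
AP = (1, -8, -24); AP·d = 0, |AP|² = 641, |d|² = 81.
distance² = |AP|² − (AP·d)²/|d|² = 641 − 0/81 = 641, so the distance is √641.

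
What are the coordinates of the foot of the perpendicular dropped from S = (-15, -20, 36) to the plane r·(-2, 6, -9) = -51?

(-21, -2, 9)

The perpendicular from S has direction n = (-2, 6, -9): r = (-15, -20, 36) + μ(-2, 6, -9).
Substitute into the plane: n·(S + μn) = -51 gives -414 + 121μ = -51, so μ = 3.
Foot = (-15, -20, 36) + 3·(-2, 6, -9) = (-21, -2, 9).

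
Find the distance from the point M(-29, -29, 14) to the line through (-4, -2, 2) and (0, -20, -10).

9√17

A direction vector is d = (4, -18, -12).
AP = (-25, -27, 12), and AP × d = (540, -252, 558).
|AP × d|² = 666468 and |d|² = 484, so the distance is √(666468/484) = √1377 = 9√17.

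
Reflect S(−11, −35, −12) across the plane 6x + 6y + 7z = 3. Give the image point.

n = (6, 6, 7), |n|² = 121, n·S − 3 = -363, so t = -363/121 = -3.
Foot F = S − (-3)·n = (7, −17, 9); the reflection is 2F − S = (25, 1, 30).

(25, 1, 30)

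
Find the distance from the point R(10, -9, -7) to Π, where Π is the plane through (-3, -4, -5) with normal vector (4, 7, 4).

1

The plane has equation n·(r − (-3, -4, -5)) = 0, i.e. n·r = -60.
d = |4·10 + 7·(-9) + 4·(-7) − (-60)| / √(16 + 49 + 16) = |9| / 9 = 1.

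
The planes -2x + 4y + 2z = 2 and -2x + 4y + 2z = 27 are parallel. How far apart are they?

With common normal n = (-2, 4, 2) (|n| = 2√6), the distance is |2 − 27|/|n| = 25/(2√6) = 25√6/12.

25/(2√6)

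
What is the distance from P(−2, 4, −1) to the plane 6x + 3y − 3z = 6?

1/√6

Normal vector n = (6, 3, −3), and n·(−2, 4, −1) − 6 = −3.
|n| = √(36 + 9 + 9) = 3√6, so the distance is |-3|/(3√6) = 1/√6.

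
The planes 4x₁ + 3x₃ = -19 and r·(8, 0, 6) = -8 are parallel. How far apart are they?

Divide the second equation by 2 to match normals: 4x₁ + 3x₃ = -4.
Both planes have normal n = (4, 0, 3), |n| = 5. Any point on the first plane is at distance |(-4) − (-19)|/|n| = 15/5 = 3 from the second.

3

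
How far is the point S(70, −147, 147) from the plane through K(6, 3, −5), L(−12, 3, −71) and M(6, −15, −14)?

KL = (−18, 0, −66) and KM = (0, −18, −9), so a normal is n = KL × KM = (−1188, −162, 324).
n = (−1188, −162, 324); n·P − (-9234) = -2484; |n| = 1242; distance = 2484/1242 = 2.

2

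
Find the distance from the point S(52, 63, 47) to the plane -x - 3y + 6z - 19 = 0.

11√46/23

Normal vector n = (-1, -3, 6), and n·(52, 63, 47) - 19 = 22.
|n| = √(1 + 9 + 36) = √46, so the distance is |22|/√46 = 22/√46.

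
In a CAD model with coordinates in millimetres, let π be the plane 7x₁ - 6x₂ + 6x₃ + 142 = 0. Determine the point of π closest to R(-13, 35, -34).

(8, 17, -16)

n = (7, -6, 6), |n|² = 121, and n·R − (-142) = -363.
t = -363/121 = -3, so the foot is R − t·n = (-13, 35, -34) − (-3)·(7, -6, 6) = (8, 17, -16).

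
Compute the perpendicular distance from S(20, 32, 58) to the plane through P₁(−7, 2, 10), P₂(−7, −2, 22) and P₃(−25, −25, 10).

3

P₁P₂ = (0, −4, 12) and P₁P₃ = (−18, −27, 0), so a normal is n = P₁P₂ × P₁P₃ = (324, −216, −72).
n = (324, −216, −72); n·P − (-3420) = -1188; |n| = 396; distance = 1188/396 = 3.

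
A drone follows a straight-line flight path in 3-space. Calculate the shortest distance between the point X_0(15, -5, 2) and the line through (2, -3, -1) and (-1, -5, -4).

A direction vector is d = (-3, -2, -3).
AP = (13, -2, 3); AP·d = -44, |AP|² = 182, |d|² = 22.
distance² = |AP|² − (AP·d)²/|d|² = 182 − 1936/22 = 94, so the distance is √94.

√94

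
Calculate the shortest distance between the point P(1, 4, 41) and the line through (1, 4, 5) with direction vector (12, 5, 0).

36

Direction vector d = (12, 5, 0).
AP = (0, 0, 36); AP·d = 0, |AP|² = 1296, |d|² = 169.
distance² = |AP|² − (AP·d)²/|d|² = 1296 − 0/169 = 1296, so the distance is 36.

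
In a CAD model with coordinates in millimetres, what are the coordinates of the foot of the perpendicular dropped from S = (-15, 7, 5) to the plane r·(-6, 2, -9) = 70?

The perpendicular from S has direction n = (-6, 2, -9): r = (-15, 7, 5) + μ(-6, 2, -9).
Substitute into the plane: n·(S + μn) = 70 gives 59 + 121μ = 70, so μ = 1/11.
Foot = (-15, 7, 5) + (1/11)·(-6, 2, -9) = (-171/11, 79/11, 46/11).

(-171/11, 79/11, 46/11)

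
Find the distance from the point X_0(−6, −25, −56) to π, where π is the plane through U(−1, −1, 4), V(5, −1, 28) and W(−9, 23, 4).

UV = (6, 0, 24) and UW = (−8, 24, 0), so a normal is n = UV × UW = (−576, −192, 144).
Then n·(−6, −25, −56) − 1344 = −1152.
|n| = √(331776 + 36864 + 20736) = 624, so the distance is |-1152|/624 = 24/13.

24/13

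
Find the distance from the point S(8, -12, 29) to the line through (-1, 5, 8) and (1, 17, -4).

√154

A direction vector is d = (2, 12, -12).
AP = (9, -17, 21), and AP × d = (-48, 150, 142).
|AP × d|² = 44968 and |d|² = 292, so the distance is √(44968/292) = √154.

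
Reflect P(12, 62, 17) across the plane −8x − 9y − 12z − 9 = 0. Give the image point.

n = (−8, −9, −12), |n|² = 289, n·P − 9 = -867, so t = -867/289 = -3.
Foot F = P − (-3)·n = (−12, 35, −19); the reflection is 2F − P = (−36, 8, −55).

(-36, 8, -55)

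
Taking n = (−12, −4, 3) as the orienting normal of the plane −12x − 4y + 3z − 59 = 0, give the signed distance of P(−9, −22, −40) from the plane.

n·P − 59 = 17.
|n| = 13, so the signed distance is 17/13.

17/13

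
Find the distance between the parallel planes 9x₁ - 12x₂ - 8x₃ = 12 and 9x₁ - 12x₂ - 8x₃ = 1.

With common normal n = (9, -12, -8) (|n| = 17), the distance is |12 − 1|/|n| = 11/17.

11/17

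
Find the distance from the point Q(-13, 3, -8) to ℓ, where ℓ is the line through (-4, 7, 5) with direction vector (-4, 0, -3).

√41

Direction vector d = (-4, 0, -3).
AP = (-9, -4, -13); AP·d = 75, |AP|² = 266, |d|² = 25.
distance² = |AP|² − (AP·d)²/|d|² = 266 − 5625/25 = 41, so the distance is √41.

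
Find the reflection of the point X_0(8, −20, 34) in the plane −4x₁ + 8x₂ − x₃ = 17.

(-16, 28, 28)

With n = (−4, 8, −1), the signed offset is (n·X_0 − 17)/|n|² = -243/81 = -3.
X_0' = X_0 − 2t·n = (8, −20, 34) − (-6)·(−4, 8, −1) = (−16, 28, 28).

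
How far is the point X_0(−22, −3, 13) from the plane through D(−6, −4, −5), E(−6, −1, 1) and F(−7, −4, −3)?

DE = (0, 3, 6) and DF = (−1, 0, 2), so a normal is n = DE × DF = (6, −6, 3).
Then n·(−22, −3, 13) − (−27) = −48.
|n| = √(36 + 36 + 9) = 9, so the distance is |-48|/9 = 16/3.

16/3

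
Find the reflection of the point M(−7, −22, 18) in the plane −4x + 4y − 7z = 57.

(-31, 2, -24)

With n = (−4, 4, −7), the signed offset is (n·M − 57)/|n|² = -243/81 = -3.
M' = M − 2t·n = (−7, −22, 18) − (-6)·(−4, 4, −7) = (−31, 2, −24).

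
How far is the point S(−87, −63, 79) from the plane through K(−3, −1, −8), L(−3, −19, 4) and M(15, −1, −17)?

22/√61

KL = (0, −18, 12) and KM = (18, 0, −9), so a normal is n = KL × KM = (162, 216, 324).
n = (162, 216, 324); n·P − (-3294) = 1188; |n| = 54√61; distance = 1188/(54√61) = 22/√61.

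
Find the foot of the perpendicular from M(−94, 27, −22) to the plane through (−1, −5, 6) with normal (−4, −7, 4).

The perpendicular from M has direction n = (−4, −7, 4): r = (−94, 27, −22) + λ(−4, −7, 4).
Substitute into the plane: n·(M + λn) = 63 gives 99 + 81λ = 63, so λ = -4/9.
Foot = (−94, 27, −22) + (-4/9)·(−4, −7, 4) = (−830/9, 271/9, −214/9).

(-830/9, 271/9, -214/9)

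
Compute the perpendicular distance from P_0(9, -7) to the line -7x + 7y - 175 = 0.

d = |(-7)·9 + 7·(-7) − 175| / √(49 + 49) = |-287|/(7√2) = 41√2/2.

41/√2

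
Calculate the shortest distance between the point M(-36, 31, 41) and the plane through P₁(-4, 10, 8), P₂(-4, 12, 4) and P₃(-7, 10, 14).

P₁P₂ = (0, 2, -4) and P₁P₃ = (-3, 0, 6), so a normal is n = P₁P₂ × P₁P₃ = (12, 12, 6).
n = (12, 12, 6); n·P − 120 = 66; |n| = 18; distance = 66/18 = 11/3.

11/3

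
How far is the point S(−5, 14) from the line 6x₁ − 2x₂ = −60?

The normal to the line is n = (6, −2) with |n| = 2√10.
|n·S − (-60)| = |-58 − (-60)| = 2, so the distance is 2/(2√10) = √10/10.

1/√10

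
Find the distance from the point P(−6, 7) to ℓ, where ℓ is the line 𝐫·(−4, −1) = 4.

13√17/17

The normal to the line is n = (−4, −1) with |n| = √17.
|n·P − 4| = |17 − 4| = 13, so the distance is 13/√17 = 13√17/17.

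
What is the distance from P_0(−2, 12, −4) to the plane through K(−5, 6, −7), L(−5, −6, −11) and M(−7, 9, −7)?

KL = (0, −12, −4) and KM = (−2, 3, 0), so a normal is n = KL × KM = (12, 8, −24).
d = |12·(-2) + 8·12 + (-24)·(-4) − 156| / √(144 + 64 + 576) = |12| / 28 = 3/7.

3/7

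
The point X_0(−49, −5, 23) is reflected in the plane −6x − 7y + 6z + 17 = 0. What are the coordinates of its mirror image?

With n = (−6, −7, 6), the signed offset is (n·X_0 − (-17))/|n|² = 484/121 = 4.
X_0' = X_0 − 2t·n = (−49, −5, 23) − 8·(−6, −7, 6) = (−1, 51, −25).

(-1, 51, -25)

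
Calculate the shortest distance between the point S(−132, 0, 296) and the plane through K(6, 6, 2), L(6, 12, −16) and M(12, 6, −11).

KL = (0, 6, −18) and KM = (6, 0, −13), so a normal is n = KL × KM = (−78, −108, −36).
Then n·(−132, 0, 296) − (−1188) = 828.
|n| = √(6084 + 11664 + 1296) = 138, so the distance is |828|/138 = 6.

6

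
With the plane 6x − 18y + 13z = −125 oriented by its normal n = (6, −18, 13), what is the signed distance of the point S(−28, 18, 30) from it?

1

n·S − (-125) = 23.
|n| = 23, so the signed distance is 23/23 = 1.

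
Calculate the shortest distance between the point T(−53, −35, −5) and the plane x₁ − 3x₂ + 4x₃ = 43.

11√26/26

Normal vector n = (1, −3, 4), and n·(−53, −35, −5) − 43 = −11.
|n| = √(1 + 9 + 16) = √26, so the distance is |-11|/√26 = 11/√26.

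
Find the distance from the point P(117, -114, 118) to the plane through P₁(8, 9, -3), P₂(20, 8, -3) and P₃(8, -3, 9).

5

P₁P₂ = (12, -1, 0) and P₁P₃ = (0, -12, 12), so a normal is n = P₁P₂ × P₁P₃ = (-12, -144, -144).
Then n·(117, -114, 118) - (-960) = -1020.
|n| = √(144 + 20736 + 20736) = 204, so the distance is |-1020|/204 = 5.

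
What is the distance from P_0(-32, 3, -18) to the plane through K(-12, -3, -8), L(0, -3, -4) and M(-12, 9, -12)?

KL = (12, 0, 4) and KM = (0, 12, -4), so a normal is n = KL × KM = (-48, 48, 144).
d = |(-48)·(-32) + 48·3 + 144·(-18) − (-720)| / √(2304 + 2304 + 20736) = |-192| / (48√11) = 4/√11.

4√11/11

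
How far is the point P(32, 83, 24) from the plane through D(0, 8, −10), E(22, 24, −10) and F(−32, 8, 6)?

DE = (22, 16, 0) and DF = (−32, 0, 16), so a normal is n = DE × DF = (256, −352, 512).
Then n·(32, 83, 24) − (−7936) = −800.
|n| = √(65536 + 123904 + 262144) = 672, so the distance is |-800|/672 = 25/21.

25/21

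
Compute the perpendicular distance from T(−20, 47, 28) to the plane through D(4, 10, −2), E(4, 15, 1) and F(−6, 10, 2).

9/√38

DE = (0, 5, 3) and DF = (−10, 0, 4), so a normal is n = DE × DF = (20, −30, 50).
Then n·(−20, 47, 28) − (−320) = −90.
|n| = √(400 + 900 + 2500) = 10√38, so the distance is |-90|/(10√38) = 9√38/38.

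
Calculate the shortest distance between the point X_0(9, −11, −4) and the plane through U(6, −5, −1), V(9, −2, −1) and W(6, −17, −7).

UV = (3, 3, 0) and UW = (0, −12, −6), so a normal is n = UV × UW = (−18, 18, −36).
Then n·(9, −11, −4) − (−162) = −54.
|n| = √(324 + 324 + 1296) = 18√6, so the distance is |-54|/(18√6) = 3/√6.

3/√6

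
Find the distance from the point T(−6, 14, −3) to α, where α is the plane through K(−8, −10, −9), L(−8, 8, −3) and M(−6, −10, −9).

3√10/5

KL = (0, 18, 6) and KM = (2, 0, 0), so a normal is n = KL × KM = (0, 12, −36).
Then n·(−6, 14, −3) − 204 = 72.
|n| = √(0 + 144 + 1296) = 12√10, so the distance is |72|/(12√10) = 6/√10.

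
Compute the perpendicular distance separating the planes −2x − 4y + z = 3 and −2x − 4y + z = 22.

19√21/21

With common normal n = (−2, −4, 1) (|n| = √21), the distance is |3 − 22|/|n| = 19/√21.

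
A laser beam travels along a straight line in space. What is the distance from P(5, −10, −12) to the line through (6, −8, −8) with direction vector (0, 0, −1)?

Direction vector d = (0, 0, −1).
AP = (−1, −2, −4), and AP × d = (2, −1, 0).
|AP × d|² = 5 and |d|² = 1, so the distance is √5.

√5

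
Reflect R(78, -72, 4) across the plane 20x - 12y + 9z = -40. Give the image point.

With n = (20, -12, 9), the signed offset is (n·R − (-40))/|n|² = 2500/625 = 4.
R' = R − 2t·n = (78, -72, 4) − 8·(20, -12, 9) = (-82, 24, -68).

(-82, 24, -68)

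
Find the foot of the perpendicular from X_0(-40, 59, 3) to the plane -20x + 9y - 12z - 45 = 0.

(0, 41, 27)

n = (-20, 9, -12), |n|² = 625, and n·X_0 − 45 = 1250.
t = 1250/625 = 2, so the foot is X_0 − t·n = (-40, 59, 3) − 2·(-20, 9, -12) = (0, 41, 27).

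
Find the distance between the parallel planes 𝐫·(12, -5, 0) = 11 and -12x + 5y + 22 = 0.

Divide the second equation by -1 to match normals: 12x - 5y = 22.
Both planes have normal n = (12, -5, 0), |n| = 13. Any point on the first plane is at distance |22 − 11|/|n| = 11/13 from the second.

11/13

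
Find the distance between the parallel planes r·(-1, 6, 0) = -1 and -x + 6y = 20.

21/√37

With common normal n = (-1, 6, 0) (|n| = √37), the distance is |(-1) − 20|/|n| = 21/√37.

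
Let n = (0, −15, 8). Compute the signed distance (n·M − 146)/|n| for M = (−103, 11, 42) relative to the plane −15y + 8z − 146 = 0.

n·M − 146 = 25.
|n| = 17, so the signed distance is 25/17.

25/17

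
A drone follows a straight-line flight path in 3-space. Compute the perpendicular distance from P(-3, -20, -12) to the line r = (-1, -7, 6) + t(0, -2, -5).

√33

Direction vector d = (0, -2, -5).
AP = (-2, -13, -18); AP·d = 116, |AP|² = 497, |d|² = 29.
distance² = |AP|² − (AP·d)²/|d|² = 497 − 13456/29 = 33, so the distance is √33.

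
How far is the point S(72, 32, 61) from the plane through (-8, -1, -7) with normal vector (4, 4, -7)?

8/3

The plane has equation n·(r − (-8, -1, -7)) = 0, i.e. n·r = 13.
Then n·(72, 32, 61) - 13 = -24.
|n| = √(16 + 16 + 49) = 9, so the distance is |-24|/9 = 8/3.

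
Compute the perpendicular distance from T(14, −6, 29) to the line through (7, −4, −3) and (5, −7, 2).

A direction vector is d = (−2, −3, 5).
AP = (7, −2, 32); AP·d = 152, |AP|² = 1077, |d|² = 38.
distance² = |AP|² − (AP·d)²/|d|² = 1077 − 23104/38 = 469, so the distance is √469.

√469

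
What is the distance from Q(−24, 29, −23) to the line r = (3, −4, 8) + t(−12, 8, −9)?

√178

Direction vector d = (−12, 8, −9).
AP = (−27, 33, −31), and AP × d = (−49, 129, 180).
|AP × d|² = 51442 and |d|² = 289, so the distance is √(51442/289) = √178.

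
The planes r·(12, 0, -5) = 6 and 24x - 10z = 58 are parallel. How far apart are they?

Divide the second equation by 2 to match normals: 12x - 5z = 29.
Both planes have normal n = (12, 0, -5), |n| = 13. Any point on the first plane is at distance |29 − 6|/|n| = 23/13 from the second.

23/13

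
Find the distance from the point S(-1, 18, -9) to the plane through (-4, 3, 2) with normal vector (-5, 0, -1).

4/√26

The plane has equation n·(r − (-4, 3, 2)) = 0, i.e. n·r = 18.
Then n·(-1, 18, -9) - 18 = -4.
|n| = √(25 + 0 + 1) = √26, so the distance is |-4|/√26 = 2√26/13.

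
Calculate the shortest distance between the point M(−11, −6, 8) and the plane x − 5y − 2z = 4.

√30/30

Normal vector n = (1, −5, −2), and n·(−11, −6, 8) − 4 = −1.
|n| = √(1 + 25 + 4) = √30, so the distance is |-1|/√30 = √30/30.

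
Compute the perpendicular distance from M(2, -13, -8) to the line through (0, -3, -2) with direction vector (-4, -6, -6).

Direction vector d = (-4, -6, -6).
AP = (2, -10, -6), and AP × d = (24, 36, -52).
|AP × d|² = 4576 and |d|² = 88, so the distance is √(4576/88) = √52 = 2√13.

2√13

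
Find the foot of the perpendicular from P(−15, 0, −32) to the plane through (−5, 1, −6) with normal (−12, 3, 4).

n = (−12, 3, 4), |n|² = 169, and n·P − 39 = 13.
t = 13/169 = 1/13, so the foot is P − t·n = (−15, 0, −32) − (1/13)·(−12, 3, 4) = (−183/13, −3/13, −420/13).

(-183/13, -3/13, -420/13)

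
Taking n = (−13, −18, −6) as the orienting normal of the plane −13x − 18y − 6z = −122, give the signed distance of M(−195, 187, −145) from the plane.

7

n·M − (-122) = 161.
|n| = 23, so the signed distance is 161/23 = 7.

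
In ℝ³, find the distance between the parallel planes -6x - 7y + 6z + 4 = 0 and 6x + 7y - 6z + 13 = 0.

17/11

Divide the second equation by -1 to match normals: -6x - 7y + 6z = 13.
With common normal n = (-6, -7, 6) (|n| = 11), the distance is |(-4) − 13|/|n| = 17/11.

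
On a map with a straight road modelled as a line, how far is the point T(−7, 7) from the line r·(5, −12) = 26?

d = |5·(-7) + (-12)·7 − 26| / √(25 + 144) = |-145|/13 = 145/13.

145/13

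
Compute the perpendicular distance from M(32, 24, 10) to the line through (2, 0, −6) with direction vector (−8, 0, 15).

2√433

Direction vector d = (−8, 0, 15).
AP = (30, 24, 16); AP·d = 0, |AP|² = 1732, |d|² = 289.
distance² = |AP|² − (AP·d)²/|d|² = 1732 − 0/289 = 1732, so the distance is 2√433.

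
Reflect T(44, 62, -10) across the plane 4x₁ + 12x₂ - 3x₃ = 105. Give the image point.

(4, -58, 20)

With n = (4, 12, -3), the signed offset is (n·T − 105)/|n|² = 845/169 = 5.
T' = T − 2t·n = (44, 62, -10) − 10·(4, 12, -3) = (4, -58, 20).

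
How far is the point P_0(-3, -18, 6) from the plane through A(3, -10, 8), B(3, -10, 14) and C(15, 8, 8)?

AB = (0, 0, 6) and AC = (12, 18, 0), so a normal is n = AB × AC = (-108, 72, 0).
d = |(-108)·(-3) + 72·(-18) − (-1044)| / √(11664 + 5184 + 0) = |72| / (36√13) = 2/√13.

2/√13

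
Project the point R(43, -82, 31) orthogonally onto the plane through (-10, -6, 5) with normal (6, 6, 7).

n = (6, 6, 7), |n|² = 121, and n·R − (-61) = 44.
t = 44/121 = 4/11, so the foot is R − t·n = (43, -82, 31) − (4/11)·(6, 6, 7) = (449/11, -926/11, 313/11).

(449/11, -926/11, 313/11)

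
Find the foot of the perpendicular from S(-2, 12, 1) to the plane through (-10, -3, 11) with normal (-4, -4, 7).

(-10, 4, 15)

n = (-4, -4, 7), |n|² = 81, and n·S − 129 = -162.
t = -162/81 = -2, so the foot is S − t·n = (-2, 12, 1) − (-2)·(-4, -4, 7) = (-10, 4, 15).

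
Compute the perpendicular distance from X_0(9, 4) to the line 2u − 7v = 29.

The normal to the line is n = (2, −7) with |n| = √53.
|n·X_0 − 29| = |-10 − 29| = 39, so the distance is 39/√53.

39√53/53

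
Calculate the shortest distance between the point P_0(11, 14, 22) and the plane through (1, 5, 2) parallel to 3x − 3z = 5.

Parallel planes share the normal n = (3, 0, −3); since (1, 5, 2) lies on the plane, its equation is 3x − 3z = -3.
Then n·(11, 14, 22) − (−3) = −30.
|n| = √(9 + 0 + 9) = 3√2, so the distance is |-30|/(3√2) = 5√2.

5√2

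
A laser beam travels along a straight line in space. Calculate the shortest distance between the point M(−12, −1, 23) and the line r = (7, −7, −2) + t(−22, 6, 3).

√493

Direction vector d = (−22, 6, 3).
AP = (−19, 6, 25), and AP × d = (−132, −493, 18).
|AP × d|² = 260797 and |d|² = 529, so the distance is √(260797/529) = √493.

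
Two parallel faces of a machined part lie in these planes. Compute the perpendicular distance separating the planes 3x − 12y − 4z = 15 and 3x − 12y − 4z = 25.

10/13

Both planes have normal n = (3, −12, −4), |n| = 13. Any point on the first plane is at distance |25 − 15|/|n| = 10/13 from the second.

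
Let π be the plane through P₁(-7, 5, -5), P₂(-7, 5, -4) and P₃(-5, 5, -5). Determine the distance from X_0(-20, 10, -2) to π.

5

P₁P₂ = (0, 0, 1) and P₁P₃ = (2, 0, 0), so a normal is n = P₁P₂ × P₁P₃ = (0, 2, 0).
Then n·(-20, 10, -2) - 10 = 10.
|n| = √(0 + 4 + 0) = 2, so the distance is |10|/2 = 5.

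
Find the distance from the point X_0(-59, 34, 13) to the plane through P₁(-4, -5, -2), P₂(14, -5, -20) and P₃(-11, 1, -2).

3

P₁P₂ = (18, 0, -18) and P₁P₃ = (-7, 6, 0), so a normal is n = P₁P₂ × P₁P₃ = (108, 126, 108).
Then n·(-59, 34, 13) - (-1278) = 594.
|n| = √(11664 + 15876 + 11664) = 198, so the distance is |594|/198 = 3.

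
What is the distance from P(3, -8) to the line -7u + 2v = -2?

d = |(-7)·3 + 2·(-8) − (-2)| / √(49 + 4) = |-35|/√53 = 35/√53.

35/√53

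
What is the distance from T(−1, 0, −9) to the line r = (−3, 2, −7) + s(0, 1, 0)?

Direction vector d = (0, 1, 0).
AP = (2, −2, −2), and AP × d = (2, 0, 2).
|AP × d|² = 8 and |d|² = 1, so the distance is √8 = 2√2.

2√2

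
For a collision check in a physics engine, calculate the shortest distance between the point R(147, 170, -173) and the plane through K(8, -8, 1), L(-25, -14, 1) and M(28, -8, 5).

4

KL = (-33, -6, 0) and KM = (20, 0, 4), so a normal is n = KL × KM = (-24, 132, 120).
d = |(-24)·147 + 132·170 + 120·(-173) − (-1128)| / √(576 + 17424 + 14400) = |-720| / 180 = 4.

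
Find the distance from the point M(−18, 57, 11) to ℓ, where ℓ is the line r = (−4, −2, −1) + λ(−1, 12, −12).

√2665

Direction vector d = (−1, 12, −12).
AP = (−14, 59, 12); AP·d = 578, |AP|² = 3821, |d|² = 289.
distance² = |AP|² − (AP·d)²/|d|² = 3821 − 334084/289 = 2665, so the distance is √2665.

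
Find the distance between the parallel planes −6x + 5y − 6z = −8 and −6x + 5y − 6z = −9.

Both planes have normal n = (−6, 5, −6), |n| = √97. Any point on the first plane is at distance |(-9) − (-8)|/|n| = 1/√97 = √97/97 from the second.

√97/97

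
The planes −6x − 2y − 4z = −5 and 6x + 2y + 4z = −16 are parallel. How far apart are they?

Divide the second equation by -1 to match normals: −6x − 2y − 4z = 16.
With common normal n = (−6, −2, −4) (|n| = 2√14), the distance is |(-5) − 16|/|n| = 21/(2√14).

3√14/4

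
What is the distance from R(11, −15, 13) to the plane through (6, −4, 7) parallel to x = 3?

Parallel planes share the normal n = (1, 0, 0); since (6, −4, 7) lies on the plane, its equation is x = 6.
Then n·(11, −15, 13) − 6 = 5.
|n| = √(1 + 0 + 0) = 1, so the distance is |5|/1 = 5.

5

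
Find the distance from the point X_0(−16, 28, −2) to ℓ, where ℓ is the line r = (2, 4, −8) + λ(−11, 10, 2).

6

Direction vector d = (−11, 10, 2).
AP = (−18, 24, 6), and AP × d = (−12, −30, 84).
|AP × d|² = 8100 and |d|² = 225, so the distance is √(8100/225) = √36 = 6.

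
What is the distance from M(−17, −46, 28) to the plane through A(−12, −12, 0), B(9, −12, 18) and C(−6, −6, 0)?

2

AB = (21, 0, 18) and AC = (6, 6, 0), so a normal is n = AB × AC = (−108, 108, 126).
Then n·(−17, −46, 28) − 0 = 396.
|n| = √(11664 + 11664 + 15876) = 198, so the distance is |396|/198 = 2.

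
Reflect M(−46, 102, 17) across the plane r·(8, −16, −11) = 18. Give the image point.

n = (8, −16, −11), |n|² = 441, n·M − 18 = -2205, so t = -2205/441 = -5.
Foot F = M − (-5)·n = (−6, 22, −38); the reflection is 2F − M = (34, −58, −93).

(34, -58, -93)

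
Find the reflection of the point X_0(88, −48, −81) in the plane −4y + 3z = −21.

With n = (0, −4, 3), the signed offset is (n·X_0 − (-21))/|n|² = -30/25 = -6/5.
X_0' = X_0 − 2t·n = (88, −48, −81) − (-12/5)·(0, −4, 3) = (88, −288/5, −369/5).

(88, -288/5, -369/5)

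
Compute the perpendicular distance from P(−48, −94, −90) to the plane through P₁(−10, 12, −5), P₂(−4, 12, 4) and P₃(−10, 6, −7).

P₁P₂ = (6, 0, 9) and P₁P₃ = (0, −6, −2), so a normal is n = P₁P₂ × P₁P₃ = (54, 12, −36).
d = |54·(-48) + 12·(-94) + (-36)·(-90) − (-216)| / √(2916 + 144 + 1296) = |-264| / 66 = 4.

4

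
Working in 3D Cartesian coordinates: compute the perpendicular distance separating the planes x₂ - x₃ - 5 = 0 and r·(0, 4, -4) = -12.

4√2

Divide the second equation by 4 to match normals: x₂ - x₃ = -3.
With common normal n = (0, 1, -1) (|n| = √2), the distance is |5 − (-3)|/|n| = 8/√2 = 4√2.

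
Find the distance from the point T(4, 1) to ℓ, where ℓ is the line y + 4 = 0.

5

The normal to the line is n = (0, 1) with |n| = 1.
|n·T − (-4)| = |1 − (-4)| = 5, so the distance is 5/1 = 5.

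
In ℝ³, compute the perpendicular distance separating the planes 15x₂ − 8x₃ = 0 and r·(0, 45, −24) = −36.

Divide the second equation by 3 to match normals: 15x₂ − 8x₃ = -12.
With common normal n = (0, 15, −8) (|n| = 17), the distance is |0 − (-12)|/|n| = 12/17.

12/17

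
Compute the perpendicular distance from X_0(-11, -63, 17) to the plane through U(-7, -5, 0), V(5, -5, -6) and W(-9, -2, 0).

UV = (12, 0, -6) and UW = (-2, 3, 0), so a normal is n = UV × UW = (18, 12, 36).
Then n·(-11, -63, 17) - (-186) = -156.
|n| = √(324 + 144 + 1296) = 42, so the distance is |-156|/42 = 26/7.

26/7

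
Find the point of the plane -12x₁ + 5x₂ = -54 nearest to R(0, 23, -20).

n = (-12, 5, 0), |n|² = 169, and n·R − (-54) = 169.
t = 169/169 = 1, so the foot is R − t·n = (0, 23, -20) − 1·(-12, 5, 0) = (12, 18, -20).

(12, 18, -20)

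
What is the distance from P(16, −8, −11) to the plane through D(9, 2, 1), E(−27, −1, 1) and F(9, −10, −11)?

1

DE = (−36, −3, 0) and DF = (0, −12, −12), so a normal is n = DE × DF = (36, −432, 432).
Then n·(16, −8, −11) − (−108) = −612.
|n| = √(1296 + 186624 + 186624) = 612, so the distance is |-612|/612 = 1.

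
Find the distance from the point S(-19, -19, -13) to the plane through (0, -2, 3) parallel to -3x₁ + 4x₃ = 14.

7/5

Parallel planes share the normal n = (-3, 0, 4); since (0, -2, 3) lies on the plane, its equation is -3x₁ + 4x₃ = 12.
Then n·(-19, -19, -13) - 12 = -7.
|n| = √(9 + 0 + 16) = 5, so the distance is |-7|/5 = 7/5.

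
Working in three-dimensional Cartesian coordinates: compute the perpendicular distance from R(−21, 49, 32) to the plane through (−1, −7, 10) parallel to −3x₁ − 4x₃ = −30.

28/5

Parallel planes share the normal n = (−3, 0, −4); since (−1, −7, 10) lies on the plane, its equation is −3x₁ − 4x₃ = -37.
Then n·(−21, 49, 32) − (−37) = −28.
|n| = √(9 + 0 + 16) = 5, so the distance is |-28|/5 = 28/5.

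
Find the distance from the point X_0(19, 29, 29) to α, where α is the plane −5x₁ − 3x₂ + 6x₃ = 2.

10/√70

Normal vector n = (−5, −3, 6), and n·(19, 29, 29) − 2 = −10.
|n| = √(25 + 9 + 36) = √70, so the distance is |-10|/√70 = 10/√70.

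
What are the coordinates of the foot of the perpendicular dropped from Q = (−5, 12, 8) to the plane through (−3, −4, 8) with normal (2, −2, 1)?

(3, 4, 12)

The perpendicular from Q has direction n = (2, −2, 1): r = (−5, 12, 8) + λ(2, −2, 1).
Substitute into the plane: n·(Q + λn) = 10 gives -26 + 9λ = 10, so λ = 4.
Foot = (−5, 12, 8) + 4·(2, −2, 1) = (3, 4, 12).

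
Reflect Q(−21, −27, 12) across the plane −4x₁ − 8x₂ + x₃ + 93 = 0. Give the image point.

With n = (−4, −8, 1), the signed offset is (n·Q − (-93))/|n|² = 405/81 = 5.
Q' = Q − 2t·n = (−21, −27, 12) − 10·(−4, −8, 1) = (19, 53, 2).

(19, 53, 2)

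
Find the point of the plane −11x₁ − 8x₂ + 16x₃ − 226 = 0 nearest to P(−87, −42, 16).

The perpendicular from P has direction n = (−11, −8, 16): r = (−87, −42, 16) + t(−11, −8, 16).
Substitute into the plane: n·(P + tn) = 226 gives 1549 + 441t = 226, so t = -3.
Foot = (−87, −42, 16) + (-3)·(−11, −8, 16) = (−54, −18, −32).

(-54, -18, -32)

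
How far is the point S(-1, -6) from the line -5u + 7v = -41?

d = |(-5)·(-1) + 7·(-6) − (-41)| / √(25 + 49) = |4|/√74 = 4/√74.

2√74/37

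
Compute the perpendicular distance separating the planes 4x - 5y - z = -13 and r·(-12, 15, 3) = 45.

Divide the second equation by -3 to match normals: 4x - 5y - z = -15.
Both planes have normal n = (4, -5, -1), |n| = √42. Any point on the first plane is at distance |(-15) − (-13)|/|n| = 2/√42 = √42/21 from the second.

2/√42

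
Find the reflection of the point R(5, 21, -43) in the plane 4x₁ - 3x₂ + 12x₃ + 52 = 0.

With n = (4, -3, 12), the signed offset is (n·R − (-52))/|n|² = -507/169 = -3.
R' = R − 2t·n = (5, 21, -43) − (-6)·(4, -3, 12) = (29, 3, 29).

(29, 3, 29)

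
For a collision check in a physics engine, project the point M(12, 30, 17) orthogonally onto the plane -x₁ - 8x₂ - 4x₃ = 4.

n = (-1, -8, -4), |n|² = 81, and n·M − 4 = -324.
t = -324/81 = -4, so the foot is M − t·n = (12, 30, 17) − (-4)·(-1, -8, -4) = (8, -2, 1).

(8, -2, 1)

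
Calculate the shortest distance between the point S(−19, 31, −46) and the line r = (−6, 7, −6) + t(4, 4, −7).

Direction vector d = (4, 4, −7).
AP = (−13, 24, −40), and AP × d = (−8, −251, −148).
|AP × d|² = 84969 and |d|² = 81, so the distance is √(84969/81) = √1049.

√1049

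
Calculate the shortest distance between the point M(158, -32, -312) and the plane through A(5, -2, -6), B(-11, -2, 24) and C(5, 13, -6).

AB = (-16, 0, 30) and AC = (0, 15, 0), so a normal is n = AB × AC = (-450, 0, -240).
Then n·(158, -32, -312) - (-810) = 4590.
|n| = √(202500 + 0 + 57600) = 510, so the distance is |4590|/510 = 9.

9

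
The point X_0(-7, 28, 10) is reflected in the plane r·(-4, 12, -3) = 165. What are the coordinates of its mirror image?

(1, 4, 16)

n = (-4, 12, -3), |n|² = 169, n·X_0 − 165 = 169, so t = 169/169 = 1.
Foot F = X_0 − 1·n = (-3, 16, 13); the reflection is 2F − X_0 = (1, 4, 16).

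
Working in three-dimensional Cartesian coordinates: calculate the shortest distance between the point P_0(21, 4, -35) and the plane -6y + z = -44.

15/√37

Normal vector n = (0, -6, 1), and n·(21, 4, -35) - (-44) = -15.
|n| = √(0 + 36 + 1) = √37, so the distance is |-15|/√37 = 15√37/37.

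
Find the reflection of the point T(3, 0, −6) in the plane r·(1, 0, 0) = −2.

n = (1, 0, 0), |n|² = 1, n·T − (-2) = 5, so t = 5/1 = 5.
Foot F = T − 5·n = (−2, 0, −6); the reflection is 2F − T = (−7, 0, −6).

(-7, 0, -6)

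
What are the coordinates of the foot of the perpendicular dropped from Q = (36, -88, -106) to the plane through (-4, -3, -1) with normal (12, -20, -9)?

(-24, 12, -61)

The perpendicular from Q has direction n = (12, -20, -9): r = (36, -88, -106) + t(12, -20, -9).
Substitute into the plane: n·(Q + tn) = 21 gives 3146 + 625t = 21, so t = -5.
Foot = (36, -88, -106) + (-5)·(12, -20, -9) = (-24, 12, -61).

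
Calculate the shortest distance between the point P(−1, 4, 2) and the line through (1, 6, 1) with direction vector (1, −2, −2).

Direction vector d = (1, −2, −2).
AP = (−2, −2, 1), and AP × d = (6, −3, 6).
|AP × d|² = 81 and |d|² = 9, so the distance is √(81/9) = √9 = 3.

3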